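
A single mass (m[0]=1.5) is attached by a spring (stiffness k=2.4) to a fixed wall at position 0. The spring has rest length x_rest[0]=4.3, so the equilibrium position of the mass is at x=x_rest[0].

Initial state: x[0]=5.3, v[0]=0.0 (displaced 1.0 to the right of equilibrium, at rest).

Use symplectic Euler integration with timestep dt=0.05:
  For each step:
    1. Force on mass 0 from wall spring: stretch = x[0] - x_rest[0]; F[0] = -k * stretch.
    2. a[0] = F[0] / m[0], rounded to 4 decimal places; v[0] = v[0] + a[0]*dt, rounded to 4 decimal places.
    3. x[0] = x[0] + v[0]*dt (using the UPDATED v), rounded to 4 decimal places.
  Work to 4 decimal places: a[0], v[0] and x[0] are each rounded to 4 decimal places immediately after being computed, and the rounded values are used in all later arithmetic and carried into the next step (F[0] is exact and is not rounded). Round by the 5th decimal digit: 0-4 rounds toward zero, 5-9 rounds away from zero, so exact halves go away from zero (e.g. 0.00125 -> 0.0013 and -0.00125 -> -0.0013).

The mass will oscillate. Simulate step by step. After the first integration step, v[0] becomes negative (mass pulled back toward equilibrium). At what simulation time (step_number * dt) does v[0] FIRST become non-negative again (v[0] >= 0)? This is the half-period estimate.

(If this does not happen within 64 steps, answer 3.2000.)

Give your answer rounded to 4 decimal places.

Answer: 2.5000

Derivation:
Step 0: x=[5.3000] v=[0.0000]
Step 1: x=[5.2960] v=[-0.0800]
Step 2: x=[5.2880] v=[-0.1597]
Step 3: x=[5.2761] v=[-0.2387]
Step 4: x=[5.2603] v=[-0.3168]
Step 5: x=[5.2406] v=[-0.3936]
Step 6: x=[5.2172] v=[-0.4689]
Step 7: x=[5.1901] v=[-0.5423]
Step 8: x=[5.1594] v=[-0.6135]
Step 9: x=[5.1253] v=[-0.6823]
Step 10: x=[5.0879] v=[-0.7483]
Step 11: x=[5.0473] v=[-0.8113]
Step 12: x=[5.0037] v=[-0.8711]
Step 13: x=[4.9573] v=[-0.9274]
Step 14: x=[4.9083] v=[-0.9800]
Step 15: x=[4.8569] v=[-1.0287]
Step 16: x=[4.8032] v=[-1.0733]
Step 17: x=[4.7475] v=[-1.1136]
Step 18: x=[4.6900] v=[-1.1494]
Step 19: x=[4.6310] v=[-1.1806]
Step 20: x=[4.5706] v=[-1.2071]
Step 21: x=[4.5092] v=[-1.2288]
Step 22: x=[4.4469] v=[-1.2455]
Step 23: x=[4.3840] v=[-1.2573]
Step 24: x=[4.3208] v=[-1.2640]
Step 25: x=[4.2575] v=[-1.2657]
Step 26: x=[4.1944] v=[-1.2623]
Step 27: x=[4.1317] v=[-1.2539]
Step 28: x=[4.0697] v=[-1.2404]
Step 29: x=[4.0086] v=[-1.2220]
Step 30: x=[3.9487] v=[-1.1987]
Step 31: x=[3.8902] v=[-1.1706]
Step 32: x=[3.8333] v=[-1.1378]
Step 33: x=[3.7783] v=[-1.1005]
Step 34: x=[3.7254] v=[-1.0588]
Step 35: x=[3.6748] v=[-1.0128]
Step 36: x=[3.6267] v=[-0.9628]
Step 37: x=[3.5813] v=[-0.9089]
Step 38: x=[3.5387] v=[-0.8514]
Step 39: x=[3.4992] v=[-0.7905]
Step 40: x=[3.4629] v=[-0.7264]
Step 41: x=[3.4299] v=[-0.6594]
Step 42: x=[3.4004] v=[-0.5898]
Step 43: x=[3.3745] v=[-0.5178]
Step 44: x=[3.3523] v=[-0.4438]
Step 45: x=[3.3339] v=[-0.3680]
Step 46: x=[3.3194] v=[-0.2907]
Step 47: x=[3.3088] v=[-0.2123]
Step 48: x=[3.3022] v=[-0.1330]
Step 49: x=[3.2995] v=[-0.0532]
Step 50: x=[3.3008] v=[0.0268]
First v>=0 after going negative at step 50, time=2.5000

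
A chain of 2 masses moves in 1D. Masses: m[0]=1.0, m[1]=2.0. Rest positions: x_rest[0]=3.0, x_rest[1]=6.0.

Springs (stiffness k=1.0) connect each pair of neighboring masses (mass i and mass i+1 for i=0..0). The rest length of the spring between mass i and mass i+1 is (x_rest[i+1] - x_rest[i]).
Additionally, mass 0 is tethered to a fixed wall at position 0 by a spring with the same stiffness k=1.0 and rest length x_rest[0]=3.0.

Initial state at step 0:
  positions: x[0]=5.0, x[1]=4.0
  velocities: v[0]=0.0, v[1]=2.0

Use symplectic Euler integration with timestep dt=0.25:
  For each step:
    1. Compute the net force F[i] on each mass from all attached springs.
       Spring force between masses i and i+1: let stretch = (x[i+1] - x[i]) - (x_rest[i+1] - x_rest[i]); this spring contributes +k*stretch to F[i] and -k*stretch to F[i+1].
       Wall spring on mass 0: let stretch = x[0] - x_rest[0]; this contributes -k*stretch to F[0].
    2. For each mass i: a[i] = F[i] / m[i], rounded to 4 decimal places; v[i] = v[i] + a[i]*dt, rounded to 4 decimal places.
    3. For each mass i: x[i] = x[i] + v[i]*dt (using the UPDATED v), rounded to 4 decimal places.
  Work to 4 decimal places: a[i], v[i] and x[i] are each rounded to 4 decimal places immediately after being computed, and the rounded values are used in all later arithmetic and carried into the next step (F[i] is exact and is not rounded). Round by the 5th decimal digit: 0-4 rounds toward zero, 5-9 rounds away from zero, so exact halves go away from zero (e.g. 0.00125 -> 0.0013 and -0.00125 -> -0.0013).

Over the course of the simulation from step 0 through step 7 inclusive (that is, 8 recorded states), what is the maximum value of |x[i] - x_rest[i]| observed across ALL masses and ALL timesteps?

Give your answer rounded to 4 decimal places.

Answer: 2.7314

Derivation:
Step 0: x=[5.0000 4.0000] v=[0.0000 2.0000]
Step 1: x=[4.6250 4.6250] v=[-1.5000 2.5000]
Step 2: x=[3.9609 5.3438] v=[-2.6563 2.8750]
Step 3: x=[3.1357 6.1131] v=[-3.3008 3.0772]
Step 4: x=[2.3006 6.8831] v=[-3.3404 3.0800]
Step 5: x=[1.6081 7.6037] v=[-2.7699 2.8822]
Step 6: x=[1.1899 8.2307] v=[-1.6730 2.5078]
Step 7: x=[1.1373 8.7314] v=[-0.2103 2.0027]
Max displacement = 2.7314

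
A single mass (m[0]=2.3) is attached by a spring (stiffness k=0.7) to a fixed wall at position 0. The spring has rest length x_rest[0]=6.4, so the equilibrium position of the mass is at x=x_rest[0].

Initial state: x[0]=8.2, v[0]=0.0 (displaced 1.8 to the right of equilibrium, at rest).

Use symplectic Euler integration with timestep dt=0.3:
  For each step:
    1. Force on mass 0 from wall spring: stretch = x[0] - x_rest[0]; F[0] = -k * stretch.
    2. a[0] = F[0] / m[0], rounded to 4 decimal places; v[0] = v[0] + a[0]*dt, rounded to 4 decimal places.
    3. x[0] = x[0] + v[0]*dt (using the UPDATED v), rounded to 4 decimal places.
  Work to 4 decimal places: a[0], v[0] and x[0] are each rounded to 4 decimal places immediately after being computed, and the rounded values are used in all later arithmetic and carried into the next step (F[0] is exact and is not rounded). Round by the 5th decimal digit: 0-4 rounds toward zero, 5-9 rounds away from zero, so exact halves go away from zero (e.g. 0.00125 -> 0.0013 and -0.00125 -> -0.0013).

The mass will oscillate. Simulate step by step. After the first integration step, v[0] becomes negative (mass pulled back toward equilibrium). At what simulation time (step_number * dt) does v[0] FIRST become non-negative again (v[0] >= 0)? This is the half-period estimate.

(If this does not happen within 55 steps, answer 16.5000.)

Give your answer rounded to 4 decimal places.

Answer: 5.7000

Derivation:
Step 0: x=[8.2000] v=[0.0000]
Step 1: x=[8.1507] v=[-0.1643]
Step 2: x=[8.0535] v=[-0.3241]
Step 3: x=[7.9110] v=[-0.4751]
Step 4: x=[7.7271] v=[-0.6131]
Step 5: x=[7.5068] v=[-0.7343]
Step 6: x=[7.2562] v=[-0.8354]
Step 7: x=[6.9821] v=[-0.9136]
Step 8: x=[6.6921] v=[-0.9668]
Step 9: x=[6.3941] v=[-0.9935]
Step 10: x=[6.0962] v=[-0.9930]
Step 11: x=[5.8066] v=[-0.9653]
Step 12: x=[5.5333] v=[-0.9111]
Step 13: x=[5.2837] v=[-0.8320]
Step 14: x=[5.0647] v=[-0.7301]
Step 15: x=[4.8822] v=[-0.6082]
Step 16: x=[4.7413] v=[-0.4696]
Step 17: x=[4.6458] v=[-0.3182]
Step 18: x=[4.5984] v=[-0.1580]
Step 19: x=[4.6004] v=[0.0065]
First v>=0 after going negative at step 19, time=5.7000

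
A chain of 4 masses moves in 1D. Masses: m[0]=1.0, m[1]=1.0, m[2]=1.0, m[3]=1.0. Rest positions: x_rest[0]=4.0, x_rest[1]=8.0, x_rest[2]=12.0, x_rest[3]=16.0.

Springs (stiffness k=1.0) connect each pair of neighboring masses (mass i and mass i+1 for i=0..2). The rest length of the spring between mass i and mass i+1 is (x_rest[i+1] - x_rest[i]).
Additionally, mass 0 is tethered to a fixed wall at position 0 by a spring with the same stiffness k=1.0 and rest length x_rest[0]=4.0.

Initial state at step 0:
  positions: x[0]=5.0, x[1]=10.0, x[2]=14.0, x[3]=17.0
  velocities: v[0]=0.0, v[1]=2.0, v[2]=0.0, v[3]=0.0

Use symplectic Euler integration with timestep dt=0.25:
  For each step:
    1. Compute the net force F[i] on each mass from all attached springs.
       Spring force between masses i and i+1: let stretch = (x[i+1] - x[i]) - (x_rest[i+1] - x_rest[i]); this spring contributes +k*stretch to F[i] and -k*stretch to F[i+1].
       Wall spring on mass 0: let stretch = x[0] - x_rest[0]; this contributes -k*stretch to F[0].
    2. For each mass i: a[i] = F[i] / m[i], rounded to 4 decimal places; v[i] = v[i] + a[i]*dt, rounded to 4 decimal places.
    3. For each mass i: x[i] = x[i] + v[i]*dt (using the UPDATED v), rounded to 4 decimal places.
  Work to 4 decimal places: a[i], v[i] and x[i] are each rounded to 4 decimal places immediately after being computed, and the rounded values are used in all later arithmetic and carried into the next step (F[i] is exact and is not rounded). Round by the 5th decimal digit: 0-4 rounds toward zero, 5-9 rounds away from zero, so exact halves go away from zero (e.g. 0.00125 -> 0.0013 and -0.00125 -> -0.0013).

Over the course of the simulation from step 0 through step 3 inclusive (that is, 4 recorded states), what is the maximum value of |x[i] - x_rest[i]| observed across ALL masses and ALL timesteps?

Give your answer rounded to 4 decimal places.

Step 0: x=[5.0000 10.0000 14.0000 17.0000] v=[0.0000 2.0000 0.0000 0.0000]
Step 1: x=[5.0000 10.4375 13.9375 17.0625] v=[0.0000 1.7500 -0.2500 0.2500]
Step 2: x=[5.0274 10.7539 13.8516 17.1797] v=[0.1094 1.2656 -0.3438 0.4688]
Step 3: x=[5.0985 10.9060 13.7801 17.3389] v=[0.2842 0.6084 -0.2862 0.6368]
Max displacement = 2.9060

Answer: 2.9060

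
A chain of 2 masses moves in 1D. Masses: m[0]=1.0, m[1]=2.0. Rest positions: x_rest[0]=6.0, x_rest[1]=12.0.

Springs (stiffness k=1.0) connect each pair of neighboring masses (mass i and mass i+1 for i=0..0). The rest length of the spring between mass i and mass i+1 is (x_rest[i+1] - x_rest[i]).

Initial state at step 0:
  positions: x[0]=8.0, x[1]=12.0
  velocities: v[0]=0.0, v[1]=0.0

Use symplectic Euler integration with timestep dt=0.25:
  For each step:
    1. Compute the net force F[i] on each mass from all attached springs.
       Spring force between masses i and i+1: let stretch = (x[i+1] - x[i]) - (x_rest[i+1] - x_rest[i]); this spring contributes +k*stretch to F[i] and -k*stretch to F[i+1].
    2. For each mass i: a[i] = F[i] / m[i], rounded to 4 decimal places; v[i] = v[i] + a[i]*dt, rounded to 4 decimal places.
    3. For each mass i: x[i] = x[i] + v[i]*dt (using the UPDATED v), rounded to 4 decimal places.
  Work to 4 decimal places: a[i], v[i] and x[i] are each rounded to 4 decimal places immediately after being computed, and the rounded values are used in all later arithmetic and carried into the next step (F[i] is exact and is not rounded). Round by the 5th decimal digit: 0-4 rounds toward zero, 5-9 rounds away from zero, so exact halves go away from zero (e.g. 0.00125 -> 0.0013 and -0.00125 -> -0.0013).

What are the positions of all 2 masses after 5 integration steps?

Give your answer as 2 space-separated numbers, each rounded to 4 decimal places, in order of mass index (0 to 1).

Step 0: x=[8.0000 12.0000] v=[0.0000 0.0000]
Step 1: x=[7.8750 12.0625] v=[-0.5000 0.2500]
Step 2: x=[7.6367 12.1817] v=[-0.9531 0.4766]
Step 3: x=[7.3075 12.3463] v=[-1.3169 0.6585]
Step 4: x=[6.9182 12.5410] v=[-1.5572 0.7787]
Step 5: x=[6.5053 12.7475] v=[-1.6515 0.8259]

Answer: 6.5053 12.7475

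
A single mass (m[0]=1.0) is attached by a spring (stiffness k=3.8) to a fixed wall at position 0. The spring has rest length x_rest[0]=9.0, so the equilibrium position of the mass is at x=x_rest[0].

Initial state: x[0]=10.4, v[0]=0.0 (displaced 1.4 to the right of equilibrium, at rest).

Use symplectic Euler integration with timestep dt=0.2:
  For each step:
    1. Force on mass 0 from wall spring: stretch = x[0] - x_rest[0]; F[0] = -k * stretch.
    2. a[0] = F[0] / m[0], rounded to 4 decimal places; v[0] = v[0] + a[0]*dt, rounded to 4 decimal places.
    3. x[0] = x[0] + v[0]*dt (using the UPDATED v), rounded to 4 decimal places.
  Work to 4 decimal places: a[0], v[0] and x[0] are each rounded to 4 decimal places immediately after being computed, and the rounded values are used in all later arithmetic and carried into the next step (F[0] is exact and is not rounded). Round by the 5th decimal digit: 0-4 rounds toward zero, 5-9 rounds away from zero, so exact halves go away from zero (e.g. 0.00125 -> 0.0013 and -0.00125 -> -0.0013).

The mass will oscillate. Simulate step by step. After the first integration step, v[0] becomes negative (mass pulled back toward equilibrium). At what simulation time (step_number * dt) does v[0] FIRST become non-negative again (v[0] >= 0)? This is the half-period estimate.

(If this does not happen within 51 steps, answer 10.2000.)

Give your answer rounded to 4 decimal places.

Answer: 1.8000

Derivation:
Step 0: x=[10.4000] v=[0.0000]
Step 1: x=[10.1872] v=[-1.0640]
Step 2: x=[9.7939] v=[-1.9663]
Step 3: x=[9.2800] v=[-2.5697]
Step 4: x=[8.7235] v=[-2.7825]
Step 5: x=[8.2090] v=[-2.5724]
Step 6: x=[7.8148] v=[-1.9712]
Step 7: x=[7.6007] v=[-1.0704]
Step 8: x=[7.5993] v=[-0.0069]
Step 9: x=[7.8108] v=[1.0576]
First v>=0 after going negative at step 9, time=1.8000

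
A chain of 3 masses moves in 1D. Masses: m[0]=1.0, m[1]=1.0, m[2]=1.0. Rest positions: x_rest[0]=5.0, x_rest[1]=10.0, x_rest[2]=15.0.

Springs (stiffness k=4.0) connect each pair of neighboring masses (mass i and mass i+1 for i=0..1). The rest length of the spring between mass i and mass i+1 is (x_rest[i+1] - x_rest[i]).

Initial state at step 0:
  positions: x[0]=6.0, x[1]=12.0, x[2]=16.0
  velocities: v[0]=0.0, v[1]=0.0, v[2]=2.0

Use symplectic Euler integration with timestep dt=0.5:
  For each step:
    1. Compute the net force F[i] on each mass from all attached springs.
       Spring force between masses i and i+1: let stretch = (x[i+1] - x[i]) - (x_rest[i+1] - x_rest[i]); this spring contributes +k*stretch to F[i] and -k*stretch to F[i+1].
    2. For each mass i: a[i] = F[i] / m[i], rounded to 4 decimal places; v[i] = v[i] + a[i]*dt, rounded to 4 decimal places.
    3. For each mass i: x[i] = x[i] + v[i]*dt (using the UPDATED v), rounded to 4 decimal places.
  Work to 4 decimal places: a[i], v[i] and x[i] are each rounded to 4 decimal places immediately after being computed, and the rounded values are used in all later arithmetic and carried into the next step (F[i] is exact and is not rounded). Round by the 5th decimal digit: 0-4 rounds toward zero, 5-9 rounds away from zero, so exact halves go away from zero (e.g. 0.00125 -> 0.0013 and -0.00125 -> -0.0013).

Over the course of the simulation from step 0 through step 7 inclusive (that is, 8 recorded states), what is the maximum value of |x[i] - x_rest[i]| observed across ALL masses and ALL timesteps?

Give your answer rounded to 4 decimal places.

Step 0: x=[6.0000 12.0000 16.0000] v=[0.0000 0.0000 2.0000]
Step 1: x=[7.0000 10.0000 18.0000] v=[2.0000 -4.0000 4.0000]
Step 2: x=[6.0000 13.0000 17.0000] v=[-2.0000 6.0000 -2.0000]
Step 3: x=[7.0000 13.0000 17.0000] v=[2.0000 0.0000 0.0000]
Step 4: x=[9.0000 11.0000 18.0000] v=[4.0000 -4.0000 2.0000]
Step 5: x=[8.0000 14.0000 17.0000] v=[-2.0000 6.0000 -2.0000]
Step 6: x=[8.0000 14.0000 18.0000] v=[0.0000 0.0000 2.0000]
Step 7: x=[9.0000 12.0000 20.0000] v=[2.0000 -4.0000 4.0000]
Max displacement = 5.0000

Answer: 5.0000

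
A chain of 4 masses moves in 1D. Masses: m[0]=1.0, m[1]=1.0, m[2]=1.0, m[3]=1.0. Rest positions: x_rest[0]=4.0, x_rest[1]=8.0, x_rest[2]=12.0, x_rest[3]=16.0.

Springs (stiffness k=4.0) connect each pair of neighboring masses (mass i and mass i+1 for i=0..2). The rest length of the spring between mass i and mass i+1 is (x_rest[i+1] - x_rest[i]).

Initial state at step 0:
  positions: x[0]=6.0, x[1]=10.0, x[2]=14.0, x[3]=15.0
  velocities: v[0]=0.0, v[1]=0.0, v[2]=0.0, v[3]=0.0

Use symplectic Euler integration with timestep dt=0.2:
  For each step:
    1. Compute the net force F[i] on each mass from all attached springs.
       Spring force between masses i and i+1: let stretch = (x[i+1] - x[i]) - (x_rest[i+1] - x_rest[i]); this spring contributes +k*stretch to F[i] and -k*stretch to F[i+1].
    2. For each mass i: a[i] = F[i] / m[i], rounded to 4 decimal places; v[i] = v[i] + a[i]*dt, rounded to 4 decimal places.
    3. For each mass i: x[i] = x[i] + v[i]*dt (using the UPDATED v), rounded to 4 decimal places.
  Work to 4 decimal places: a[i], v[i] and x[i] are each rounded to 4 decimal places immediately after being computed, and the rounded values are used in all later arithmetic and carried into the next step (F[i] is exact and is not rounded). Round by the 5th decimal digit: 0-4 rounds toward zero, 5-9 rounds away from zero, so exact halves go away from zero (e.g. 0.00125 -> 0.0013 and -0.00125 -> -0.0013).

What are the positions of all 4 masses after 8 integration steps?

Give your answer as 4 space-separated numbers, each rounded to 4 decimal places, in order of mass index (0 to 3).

Answer: 4.2387 8.3490 14.4039 18.0082

Derivation:
Step 0: x=[6.0000 10.0000 14.0000 15.0000] v=[0.0000 0.0000 0.0000 0.0000]
Step 1: x=[6.0000 10.0000 13.5200 15.4800] v=[0.0000 0.0000 -2.4000 2.4000]
Step 2: x=[6.0000 9.9232 12.7904 16.2864] v=[0.0000 -0.3840 -3.6480 4.0320]
Step 3: x=[5.9877 9.6774 12.1614 17.1734] v=[-0.0614 -1.2288 -3.1450 4.4352]
Step 4: x=[5.9258 9.2387 11.9369 17.8985] v=[-0.3096 -2.1934 -1.1226 3.6256]
Step 5: x=[5.7539 8.7017 12.2345 18.3098] v=[-0.8593 -2.6852 1.4881 2.0563]
Step 6: x=[5.4137 8.2583 12.9389 18.3890] v=[-1.7011 -2.2172 3.5221 0.3961]
Step 7: x=[4.8886 8.1086 13.7664 18.2362] v=[-2.6254 -0.7484 4.1377 -0.7640]
Step 8: x=[4.2387 8.3490 14.4039 18.0082] v=[-3.2494 1.2018 3.1873 -1.1398]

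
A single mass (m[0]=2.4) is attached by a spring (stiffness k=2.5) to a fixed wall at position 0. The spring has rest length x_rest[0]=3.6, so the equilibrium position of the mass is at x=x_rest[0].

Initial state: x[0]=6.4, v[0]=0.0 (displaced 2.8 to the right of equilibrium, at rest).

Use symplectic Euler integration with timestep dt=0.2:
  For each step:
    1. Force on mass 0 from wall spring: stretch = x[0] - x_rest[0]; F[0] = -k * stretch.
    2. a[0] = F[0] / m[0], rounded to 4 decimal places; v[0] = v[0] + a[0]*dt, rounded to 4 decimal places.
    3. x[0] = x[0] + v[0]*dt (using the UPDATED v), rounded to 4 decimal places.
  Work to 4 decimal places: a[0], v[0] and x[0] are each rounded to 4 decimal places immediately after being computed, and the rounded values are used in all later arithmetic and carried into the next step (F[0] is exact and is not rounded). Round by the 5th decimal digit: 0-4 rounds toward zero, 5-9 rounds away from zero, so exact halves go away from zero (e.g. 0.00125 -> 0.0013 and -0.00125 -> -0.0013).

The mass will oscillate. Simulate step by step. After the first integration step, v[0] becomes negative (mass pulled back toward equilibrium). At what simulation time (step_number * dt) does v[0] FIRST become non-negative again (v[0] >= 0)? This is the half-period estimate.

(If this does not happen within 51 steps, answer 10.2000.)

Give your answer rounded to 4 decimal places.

Answer: 3.2000

Derivation:
Step 0: x=[6.4000] v=[0.0000]
Step 1: x=[6.2833] v=[-0.5833]
Step 2: x=[6.0548] v=[-1.1423]
Step 3: x=[5.7241] v=[-1.6537]
Step 4: x=[5.3049] v=[-2.0962]
Step 5: x=[4.8146] v=[-2.4514]
Step 6: x=[4.2737] v=[-2.7044]
Step 7: x=[3.7047] v=[-2.8448]
Step 8: x=[3.1314] v=[-2.8666]
Step 9: x=[2.5776] v=[-2.7690]
Step 10: x=[2.0664] v=[-2.5560]
Step 11: x=[1.6191] v=[-2.2365]
Step 12: x=[1.2543] v=[-1.8238]
Step 13: x=[0.9873] v=[-1.3351]
Step 14: x=[0.8291] v=[-0.7908]
Step 15: x=[0.7864] v=[-0.2135]
Step 16: x=[0.8609] v=[0.3727]
First v>=0 after going negative at step 16, time=3.2000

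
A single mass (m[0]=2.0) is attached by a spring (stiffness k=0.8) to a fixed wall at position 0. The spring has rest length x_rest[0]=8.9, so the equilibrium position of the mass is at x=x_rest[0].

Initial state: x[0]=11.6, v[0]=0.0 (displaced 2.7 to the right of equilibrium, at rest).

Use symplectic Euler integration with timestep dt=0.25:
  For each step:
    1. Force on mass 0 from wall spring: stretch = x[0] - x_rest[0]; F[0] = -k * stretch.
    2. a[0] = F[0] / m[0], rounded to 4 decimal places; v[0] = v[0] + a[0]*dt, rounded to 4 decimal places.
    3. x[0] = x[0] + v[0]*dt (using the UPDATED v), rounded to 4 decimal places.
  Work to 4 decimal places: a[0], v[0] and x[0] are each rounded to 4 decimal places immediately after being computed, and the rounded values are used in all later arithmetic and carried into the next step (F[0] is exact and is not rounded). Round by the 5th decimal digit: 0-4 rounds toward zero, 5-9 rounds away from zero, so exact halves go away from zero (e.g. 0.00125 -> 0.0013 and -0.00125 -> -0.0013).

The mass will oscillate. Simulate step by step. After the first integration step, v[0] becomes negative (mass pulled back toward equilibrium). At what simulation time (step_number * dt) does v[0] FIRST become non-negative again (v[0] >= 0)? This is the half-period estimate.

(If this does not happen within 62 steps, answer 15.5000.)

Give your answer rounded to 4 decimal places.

Answer: 5.0000

Derivation:
Step 0: x=[11.6000] v=[0.0000]
Step 1: x=[11.5325] v=[-0.2700]
Step 2: x=[11.3992] v=[-0.5333]
Step 3: x=[11.2034] v=[-0.7832]
Step 4: x=[10.9500] v=[-1.0136]
Step 5: x=[10.6454] v=[-1.2186]
Step 6: x=[10.2971] v=[-1.3932]
Step 7: x=[9.9139] v=[-1.5329]
Step 8: x=[9.5053] v=[-1.6343]
Step 9: x=[9.0816] v=[-1.6948]
Step 10: x=[8.6534] v=[-1.7130]
Step 11: x=[8.2313] v=[-1.6884]
Step 12: x=[7.8259] v=[-1.6215]
Step 13: x=[7.4474] v=[-1.5141]
Step 14: x=[7.1052] v=[-1.3689]
Step 15: x=[6.8079] v=[-1.1894]
Step 16: x=[6.5629] v=[-0.9802]
Step 17: x=[6.3763] v=[-0.7465]
Step 18: x=[6.2528] v=[-0.4941]
Step 19: x=[6.1955] v=[-0.2294]
Step 20: x=[6.2058] v=[0.0411]
First v>=0 after going negative at step 20, time=5.0000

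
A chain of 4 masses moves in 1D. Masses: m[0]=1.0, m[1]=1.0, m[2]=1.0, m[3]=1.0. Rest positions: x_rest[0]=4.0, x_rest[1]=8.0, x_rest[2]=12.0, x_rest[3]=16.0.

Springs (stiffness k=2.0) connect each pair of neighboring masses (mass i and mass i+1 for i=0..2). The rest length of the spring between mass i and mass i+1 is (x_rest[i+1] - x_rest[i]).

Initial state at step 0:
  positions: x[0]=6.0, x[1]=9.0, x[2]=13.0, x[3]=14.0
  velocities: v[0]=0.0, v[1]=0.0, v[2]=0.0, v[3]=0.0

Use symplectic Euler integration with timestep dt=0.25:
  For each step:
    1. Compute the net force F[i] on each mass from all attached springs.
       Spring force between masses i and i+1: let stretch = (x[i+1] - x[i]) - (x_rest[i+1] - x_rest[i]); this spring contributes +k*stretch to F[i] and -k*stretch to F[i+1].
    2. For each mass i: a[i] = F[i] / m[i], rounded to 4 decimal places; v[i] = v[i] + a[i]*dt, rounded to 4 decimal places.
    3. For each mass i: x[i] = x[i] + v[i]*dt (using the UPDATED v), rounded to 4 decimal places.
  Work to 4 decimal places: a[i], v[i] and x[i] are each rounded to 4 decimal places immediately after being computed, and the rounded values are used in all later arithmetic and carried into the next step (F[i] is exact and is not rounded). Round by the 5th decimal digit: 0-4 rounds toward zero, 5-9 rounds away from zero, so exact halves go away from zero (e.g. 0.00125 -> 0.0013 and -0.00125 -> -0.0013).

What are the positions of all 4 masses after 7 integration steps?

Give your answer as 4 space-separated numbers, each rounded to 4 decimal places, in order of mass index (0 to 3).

Step 0: x=[6.0000 9.0000 13.0000 14.0000] v=[0.0000 0.0000 0.0000 0.0000]
Step 1: x=[5.8750 9.1250 12.6250 14.3750] v=[-0.5000 0.5000 -1.5000 1.5000]
Step 2: x=[5.6563 9.2813 12.0313 15.0313] v=[-0.8750 0.6250 -2.3750 2.6250]
Step 3: x=[5.3907 9.3282 11.4688 15.8126] v=[-1.0625 0.1875 -2.2500 3.1250]
Step 4: x=[5.1173 9.1505 11.1817 16.5509] v=[-1.0938 -0.7110 -1.1484 2.9531]
Step 5: x=[4.8480 8.7225 11.3119 17.1180] v=[-1.0772 -1.7120 0.5206 2.2685]
Step 6: x=[4.5630 8.1339 11.8442 17.4594] v=[-1.1400 -2.3546 2.1290 1.3655]
Step 7: x=[4.2244 7.5627 12.6146 17.5989] v=[-1.3546 -2.2849 3.0815 0.5579]

Answer: 4.2244 7.5627 12.6146 17.5989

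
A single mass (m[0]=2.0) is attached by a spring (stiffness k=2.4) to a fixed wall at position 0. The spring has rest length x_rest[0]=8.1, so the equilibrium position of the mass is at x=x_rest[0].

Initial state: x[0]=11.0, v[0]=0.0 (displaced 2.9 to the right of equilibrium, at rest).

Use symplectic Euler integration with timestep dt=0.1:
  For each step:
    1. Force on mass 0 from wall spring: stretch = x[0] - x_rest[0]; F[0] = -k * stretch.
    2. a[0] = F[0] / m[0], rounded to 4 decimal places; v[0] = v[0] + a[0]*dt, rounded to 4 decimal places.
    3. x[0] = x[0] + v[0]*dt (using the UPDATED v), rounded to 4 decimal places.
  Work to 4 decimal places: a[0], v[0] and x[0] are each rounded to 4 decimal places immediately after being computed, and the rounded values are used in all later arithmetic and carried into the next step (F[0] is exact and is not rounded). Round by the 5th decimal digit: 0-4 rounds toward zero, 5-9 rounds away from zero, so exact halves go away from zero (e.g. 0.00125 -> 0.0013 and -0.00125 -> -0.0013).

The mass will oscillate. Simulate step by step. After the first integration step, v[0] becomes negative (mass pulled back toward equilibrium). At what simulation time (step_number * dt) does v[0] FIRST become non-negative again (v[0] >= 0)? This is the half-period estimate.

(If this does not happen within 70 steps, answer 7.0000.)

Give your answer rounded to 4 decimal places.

Answer: 2.9000

Derivation:
Step 0: x=[11.0000] v=[0.0000]
Step 1: x=[10.9652] v=[-0.3480]
Step 2: x=[10.8960] v=[-0.6918]
Step 3: x=[10.7933] v=[-1.0273]
Step 4: x=[10.6583] v=[-1.3505]
Step 5: x=[10.4926] v=[-1.6575]
Step 6: x=[10.2981] v=[-1.9446]
Step 7: x=[10.0773] v=[-2.2084]
Step 8: x=[9.8327] v=[-2.4457]
Step 9: x=[9.5673] v=[-2.6536]
Step 10: x=[9.2843] v=[-2.8297]
Step 11: x=[8.9871] v=[-2.9718]
Step 12: x=[8.6793] v=[-3.0783]
Step 13: x=[8.3645] v=[-3.1478]
Step 14: x=[8.0466] v=[-3.1795]
Step 15: x=[7.7293] v=[-3.1731]
Step 16: x=[7.4164] v=[-3.1286]
Step 17: x=[7.1117] v=[-3.0466]
Step 18: x=[6.8189] v=[-2.9280]
Step 19: x=[6.5415] v=[-2.7743]
Step 20: x=[6.2828] v=[-2.5873]
Step 21: x=[6.0459] v=[-2.3692]
Step 22: x=[5.8336] v=[-2.1227]
Step 23: x=[5.6485] v=[-1.8507]
Step 24: x=[5.4929] v=[-1.5565]
Step 25: x=[5.3685] v=[-1.2437]
Step 26: x=[5.2769] v=[-0.9159]
Step 27: x=[5.2192] v=[-0.5771]
Step 28: x=[5.1961] v=[-0.2314]
Step 29: x=[5.2078] v=[0.1171]
First v>=0 after going negative at step 29, time=2.9000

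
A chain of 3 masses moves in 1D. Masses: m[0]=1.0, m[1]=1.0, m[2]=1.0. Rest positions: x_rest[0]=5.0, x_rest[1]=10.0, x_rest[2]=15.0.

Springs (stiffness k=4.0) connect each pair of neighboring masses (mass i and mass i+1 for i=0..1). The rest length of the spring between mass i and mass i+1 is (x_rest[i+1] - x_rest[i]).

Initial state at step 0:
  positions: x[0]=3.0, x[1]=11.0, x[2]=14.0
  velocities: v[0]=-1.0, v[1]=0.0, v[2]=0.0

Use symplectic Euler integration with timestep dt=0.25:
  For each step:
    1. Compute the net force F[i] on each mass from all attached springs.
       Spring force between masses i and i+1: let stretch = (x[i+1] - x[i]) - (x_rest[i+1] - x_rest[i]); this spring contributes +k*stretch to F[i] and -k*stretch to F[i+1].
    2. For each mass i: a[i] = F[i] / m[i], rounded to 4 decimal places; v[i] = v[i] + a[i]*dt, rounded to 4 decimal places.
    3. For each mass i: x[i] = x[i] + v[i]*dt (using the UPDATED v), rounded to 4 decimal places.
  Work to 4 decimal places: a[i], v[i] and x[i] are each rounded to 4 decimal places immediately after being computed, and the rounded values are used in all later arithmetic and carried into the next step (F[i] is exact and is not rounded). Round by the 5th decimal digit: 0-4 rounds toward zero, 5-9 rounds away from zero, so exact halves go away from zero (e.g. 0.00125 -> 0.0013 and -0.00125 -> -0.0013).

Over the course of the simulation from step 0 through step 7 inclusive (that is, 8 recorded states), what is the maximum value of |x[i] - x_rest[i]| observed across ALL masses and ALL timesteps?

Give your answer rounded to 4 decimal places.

Step 0: x=[3.0000 11.0000 14.0000] v=[-1.0000 0.0000 0.0000]
Step 1: x=[3.5000 9.7500 14.5000] v=[2.0000 -5.0000 2.0000]
Step 2: x=[4.3125 8.1250 15.0625] v=[3.2500 -6.5000 2.2500]
Step 3: x=[4.8281 7.2813 15.1406] v=[2.0625 -3.3750 0.3125]
Step 4: x=[4.7070 7.7891 14.5039] v=[-0.4843 2.0311 -2.5468]
Step 5: x=[4.1065 9.2051 13.4385] v=[-2.4022 5.6638 -4.2616]
Step 6: x=[3.5306 10.4048 12.5648] v=[-2.3036 4.7986 -3.4950]
Step 7: x=[3.4233 10.4259 12.4011] v=[-0.4294 0.0844 -0.6550]
Max displacement = 2.7187

Answer: 2.7187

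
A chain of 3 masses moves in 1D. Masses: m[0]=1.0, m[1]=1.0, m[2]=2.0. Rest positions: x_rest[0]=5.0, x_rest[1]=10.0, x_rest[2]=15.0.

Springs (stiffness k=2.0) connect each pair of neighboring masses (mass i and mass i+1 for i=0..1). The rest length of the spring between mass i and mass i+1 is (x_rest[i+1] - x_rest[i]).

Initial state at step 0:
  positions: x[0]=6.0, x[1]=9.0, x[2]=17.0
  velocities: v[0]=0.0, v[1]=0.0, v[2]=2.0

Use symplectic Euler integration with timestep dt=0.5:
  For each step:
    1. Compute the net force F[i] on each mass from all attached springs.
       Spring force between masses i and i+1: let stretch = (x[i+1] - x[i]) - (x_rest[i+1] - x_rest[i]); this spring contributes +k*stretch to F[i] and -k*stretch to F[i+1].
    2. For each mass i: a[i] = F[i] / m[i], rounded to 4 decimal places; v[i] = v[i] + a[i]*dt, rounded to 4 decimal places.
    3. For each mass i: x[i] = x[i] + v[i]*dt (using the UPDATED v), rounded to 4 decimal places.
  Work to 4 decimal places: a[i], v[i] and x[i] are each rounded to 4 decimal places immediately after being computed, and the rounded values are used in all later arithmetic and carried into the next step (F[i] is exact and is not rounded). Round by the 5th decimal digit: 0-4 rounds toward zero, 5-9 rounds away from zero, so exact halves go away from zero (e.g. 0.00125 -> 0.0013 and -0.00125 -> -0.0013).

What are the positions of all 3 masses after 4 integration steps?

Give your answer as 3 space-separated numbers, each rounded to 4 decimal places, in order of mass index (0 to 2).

Step 0: x=[6.0000 9.0000 17.0000] v=[0.0000 0.0000 2.0000]
Step 1: x=[5.0000 11.5000 17.2500] v=[-2.0000 5.0000 0.5000]
Step 2: x=[4.7500 13.6250 17.3125] v=[-0.5000 4.2500 0.1250]
Step 3: x=[6.4375 13.1563 17.7032] v=[3.3750 -0.9375 0.7813]
Step 4: x=[8.9844 11.6016 18.2072] v=[5.0938 -3.1094 1.0079]

Answer: 8.9844 11.6016 18.2072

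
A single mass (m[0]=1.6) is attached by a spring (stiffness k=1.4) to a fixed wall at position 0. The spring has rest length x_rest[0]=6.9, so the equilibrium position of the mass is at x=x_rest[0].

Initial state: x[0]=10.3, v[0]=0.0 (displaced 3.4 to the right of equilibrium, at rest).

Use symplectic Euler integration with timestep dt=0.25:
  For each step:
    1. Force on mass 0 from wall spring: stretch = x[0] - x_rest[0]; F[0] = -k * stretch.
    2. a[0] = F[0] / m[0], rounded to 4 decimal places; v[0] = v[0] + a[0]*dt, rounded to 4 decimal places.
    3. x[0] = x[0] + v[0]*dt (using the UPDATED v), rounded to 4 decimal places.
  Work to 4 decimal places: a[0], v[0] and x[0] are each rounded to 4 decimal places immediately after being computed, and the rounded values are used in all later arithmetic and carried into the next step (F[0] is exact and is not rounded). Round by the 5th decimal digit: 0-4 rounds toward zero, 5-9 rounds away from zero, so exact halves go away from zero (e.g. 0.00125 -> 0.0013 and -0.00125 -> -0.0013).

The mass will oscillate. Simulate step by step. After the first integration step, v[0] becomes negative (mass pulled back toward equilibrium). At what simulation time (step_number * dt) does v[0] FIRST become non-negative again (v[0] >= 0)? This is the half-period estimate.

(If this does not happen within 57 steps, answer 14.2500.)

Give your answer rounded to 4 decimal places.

Step 0: x=[10.3000] v=[0.0000]
Step 1: x=[10.1141] v=[-0.7438]
Step 2: x=[9.7524] v=[-1.4469]
Step 3: x=[9.2347] v=[-2.0709]
Step 4: x=[8.5893] v=[-2.5816]
Step 5: x=[7.8515] v=[-2.9511]
Step 6: x=[7.0617] v=[-3.1593]
Step 7: x=[6.2630] v=[-3.1947]
Step 8: x=[5.4992] v=[-3.0554]
Step 9: x=[4.8120] v=[-2.7490]
Step 10: x=[4.2389] v=[-2.2923]
Step 11: x=[3.8114] v=[-1.7102]
Step 12: x=[3.5528] v=[-1.0346]
Step 13: x=[3.4772] v=[-0.3024]
Step 14: x=[3.5888] v=[0.4464]
First v>=0 after going negative at step 14, time=3.5000

Answer: 3.5000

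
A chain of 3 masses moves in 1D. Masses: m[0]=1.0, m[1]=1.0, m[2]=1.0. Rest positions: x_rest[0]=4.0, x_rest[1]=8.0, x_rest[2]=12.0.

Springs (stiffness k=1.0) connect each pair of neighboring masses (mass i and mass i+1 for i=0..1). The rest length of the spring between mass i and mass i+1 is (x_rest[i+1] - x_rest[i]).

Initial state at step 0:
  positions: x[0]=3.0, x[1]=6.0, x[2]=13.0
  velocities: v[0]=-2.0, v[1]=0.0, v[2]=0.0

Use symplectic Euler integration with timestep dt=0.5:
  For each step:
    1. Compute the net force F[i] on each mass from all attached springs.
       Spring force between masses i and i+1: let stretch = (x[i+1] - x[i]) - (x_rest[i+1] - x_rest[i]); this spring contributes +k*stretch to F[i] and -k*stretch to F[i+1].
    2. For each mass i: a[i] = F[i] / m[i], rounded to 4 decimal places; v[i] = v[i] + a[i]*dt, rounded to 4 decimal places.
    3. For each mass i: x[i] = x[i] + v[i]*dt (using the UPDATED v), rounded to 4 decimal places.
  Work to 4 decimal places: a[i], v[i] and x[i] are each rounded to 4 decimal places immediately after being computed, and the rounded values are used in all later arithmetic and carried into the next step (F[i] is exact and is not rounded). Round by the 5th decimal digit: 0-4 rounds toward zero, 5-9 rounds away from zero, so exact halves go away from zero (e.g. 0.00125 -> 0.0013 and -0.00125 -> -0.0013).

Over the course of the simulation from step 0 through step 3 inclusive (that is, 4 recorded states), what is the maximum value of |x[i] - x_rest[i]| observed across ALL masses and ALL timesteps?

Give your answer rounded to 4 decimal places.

Answer: 3.3281

Derivation:
Step 0: x=[3.0000 6.0000 13.0000] v=[-2.0000 0.0000 0.0000]
Step 1: x=[1.7500 7.0000 12.2500] v=[-2.5000 2.0000 -1.5000]
Step 2: x=[0.8125 8.0000 11.1875] v=[-1.8750 2.0000 -2.1250]
Step 3: x=[0.6719 8.0000 10.3281] v=[-0.2813 0.0000 -1.7188]
Max displacement = 3.3281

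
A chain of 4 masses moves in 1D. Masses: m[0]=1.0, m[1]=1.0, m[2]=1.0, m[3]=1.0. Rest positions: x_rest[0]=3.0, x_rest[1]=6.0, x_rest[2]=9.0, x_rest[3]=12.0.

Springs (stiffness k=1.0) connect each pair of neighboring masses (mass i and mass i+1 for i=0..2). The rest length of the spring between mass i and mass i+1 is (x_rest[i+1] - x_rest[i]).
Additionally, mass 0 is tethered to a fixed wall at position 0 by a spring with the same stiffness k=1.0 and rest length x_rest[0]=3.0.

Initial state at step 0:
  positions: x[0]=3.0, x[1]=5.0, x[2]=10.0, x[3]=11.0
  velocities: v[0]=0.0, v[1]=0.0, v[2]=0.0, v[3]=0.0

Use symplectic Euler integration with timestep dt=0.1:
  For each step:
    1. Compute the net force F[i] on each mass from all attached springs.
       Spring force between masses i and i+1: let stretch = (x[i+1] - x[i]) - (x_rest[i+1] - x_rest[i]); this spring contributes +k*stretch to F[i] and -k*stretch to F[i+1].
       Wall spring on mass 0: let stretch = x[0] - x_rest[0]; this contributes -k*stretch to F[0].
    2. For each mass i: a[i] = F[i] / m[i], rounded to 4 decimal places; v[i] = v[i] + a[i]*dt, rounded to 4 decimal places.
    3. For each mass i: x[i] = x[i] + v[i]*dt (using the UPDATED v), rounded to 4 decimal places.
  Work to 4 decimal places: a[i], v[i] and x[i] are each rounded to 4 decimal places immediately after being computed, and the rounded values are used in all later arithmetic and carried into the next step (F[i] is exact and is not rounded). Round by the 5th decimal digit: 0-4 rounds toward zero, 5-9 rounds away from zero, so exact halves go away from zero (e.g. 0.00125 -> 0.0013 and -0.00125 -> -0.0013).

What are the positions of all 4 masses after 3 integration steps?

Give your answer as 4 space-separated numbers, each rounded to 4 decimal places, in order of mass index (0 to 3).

Answer: 2.9425 5.1745 9.7665 11.1170

Derivation:
Step 0: x=[3.0000 5.0000 10.0000 11.0000] v=[0.0000 0.0000 0.0000 0.0000]
Step 1: x=[2.9900 5.0300 9.9600 11.0200] v=[-0.1000 0.3000 -0.4000 0.2000]
Step 2: x=[2.9705 5.0889 9.8813 11.0594] v=[-0.1950 0.5890 -0.7870 0.3940]
Step 3: x=[2.9425 5.1745 9.7665 11.1170] v=[-0.2802 0.8564 -1.1484 0.5762]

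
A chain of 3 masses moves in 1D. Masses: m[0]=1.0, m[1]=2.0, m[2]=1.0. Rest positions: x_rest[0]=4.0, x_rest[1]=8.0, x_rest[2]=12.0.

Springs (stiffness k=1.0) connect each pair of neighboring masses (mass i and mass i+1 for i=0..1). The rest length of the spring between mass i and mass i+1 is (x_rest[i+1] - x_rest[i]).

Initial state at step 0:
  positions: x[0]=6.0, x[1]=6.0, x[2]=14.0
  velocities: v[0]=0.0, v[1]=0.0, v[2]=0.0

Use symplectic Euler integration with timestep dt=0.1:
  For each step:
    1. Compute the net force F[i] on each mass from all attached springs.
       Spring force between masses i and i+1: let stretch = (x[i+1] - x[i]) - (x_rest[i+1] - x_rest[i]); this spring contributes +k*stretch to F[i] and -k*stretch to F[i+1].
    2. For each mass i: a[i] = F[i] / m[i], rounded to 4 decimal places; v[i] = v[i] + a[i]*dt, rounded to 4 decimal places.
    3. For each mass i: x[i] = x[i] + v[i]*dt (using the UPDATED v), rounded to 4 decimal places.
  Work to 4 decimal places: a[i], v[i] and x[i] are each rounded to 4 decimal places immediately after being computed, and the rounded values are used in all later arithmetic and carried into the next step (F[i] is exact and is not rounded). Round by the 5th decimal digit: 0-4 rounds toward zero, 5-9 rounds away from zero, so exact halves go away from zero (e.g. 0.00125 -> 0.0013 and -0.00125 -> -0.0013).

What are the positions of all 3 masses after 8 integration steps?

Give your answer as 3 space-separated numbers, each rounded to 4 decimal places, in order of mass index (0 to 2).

Answer: 4.7208 7.2792 12.7208

Derivation:
Step 0: x=[6.0000 6.0000 14.0000] v=[0.0000 0.0000 0.0000]
Step 1: x=[5.9600 6.0400 13.9600] v=[-0.4000 0.4000 -0.4000]
Step 2: x=[5.8808 6.1192 13.8808] v=[-0.7920 0.7920 -0.7920]
Step 3: x=[5.7640 6.2360 13.7640] v=[-1.1682 1.1682 -1.1682]
Step 4: x=[5.6119 6.3881 13.6119] v=[-1.5210 1.5210 -1.5210]
Step 5: x=[5.4276 6.5724 13.4276] v=[-1.8434 1.8434 -1.8434]
Step 6: x=[5.2147 6.7853 13.2147] v=[-2.1289 2.1289 -2.1289]
Step 7: x=[4.9775 7.0225 12.9775] v=[-2.3718 2.3718 -2.3718]
Step 8: x=[4.7208 7.2792 12.7208] v=[-2.5673 2.5673 -2.5673]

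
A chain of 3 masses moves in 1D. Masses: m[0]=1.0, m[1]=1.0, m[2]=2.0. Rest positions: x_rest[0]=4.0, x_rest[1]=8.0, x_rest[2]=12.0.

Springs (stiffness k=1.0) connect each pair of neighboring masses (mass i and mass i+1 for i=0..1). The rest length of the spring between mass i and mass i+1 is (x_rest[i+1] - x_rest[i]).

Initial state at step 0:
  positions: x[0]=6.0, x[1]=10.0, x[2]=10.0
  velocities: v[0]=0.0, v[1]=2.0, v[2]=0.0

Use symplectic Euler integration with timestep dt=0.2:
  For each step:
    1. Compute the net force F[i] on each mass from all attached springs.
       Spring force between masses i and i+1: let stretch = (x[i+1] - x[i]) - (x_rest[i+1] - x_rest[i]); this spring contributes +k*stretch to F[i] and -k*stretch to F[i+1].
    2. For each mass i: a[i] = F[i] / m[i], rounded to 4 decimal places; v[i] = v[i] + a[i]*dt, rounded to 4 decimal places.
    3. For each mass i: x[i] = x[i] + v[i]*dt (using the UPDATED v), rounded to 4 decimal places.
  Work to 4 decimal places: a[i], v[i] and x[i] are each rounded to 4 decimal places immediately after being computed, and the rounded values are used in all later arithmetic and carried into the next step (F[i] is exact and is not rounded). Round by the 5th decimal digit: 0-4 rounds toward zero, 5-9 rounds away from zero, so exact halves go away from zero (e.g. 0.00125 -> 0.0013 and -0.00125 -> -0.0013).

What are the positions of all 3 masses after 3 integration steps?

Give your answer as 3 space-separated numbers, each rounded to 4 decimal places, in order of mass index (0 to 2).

Answer: 6.0310 10.1938 10.4876

Derivation:
Step 0: x=[6.0000 10.0000 10.0000] v=[0.0000 2.0000 0.0000]
Step 1: x=[6.0000 10.2400 10.0800] v=[0.0000 1.2000 0.4000]
Step 2: x=[6.0096 10.3040 10.2432] v=[0.0480 0.3200 0.8160]
Step 3: x=[6.0310 10.1938 10.4876] v=[0.1069 -0.5510 1.2221]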